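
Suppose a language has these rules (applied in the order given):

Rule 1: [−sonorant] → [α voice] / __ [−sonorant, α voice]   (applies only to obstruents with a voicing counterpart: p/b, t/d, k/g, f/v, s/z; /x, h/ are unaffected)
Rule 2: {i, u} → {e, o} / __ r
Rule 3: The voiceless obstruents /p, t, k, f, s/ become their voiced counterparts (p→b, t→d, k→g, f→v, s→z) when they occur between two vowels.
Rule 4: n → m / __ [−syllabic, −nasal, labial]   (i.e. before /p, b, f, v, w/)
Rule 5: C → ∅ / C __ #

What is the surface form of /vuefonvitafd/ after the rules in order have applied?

vuevomvidav

Rule 1 (regressive voicing assimilation): /f/ precedes the voiced obstruent /d/, so it voices to [v] by assimilation. /vuefonvitafd/ → vuefonvitavd.
Rule 2 (pre-rhotic lowering): no segment meets the environment; /vuefonvitavd/ is unchanged.
Rule 3 (intervocalic voicing): /f/ is a voiceless obstruent between vowels /e/ and /o/, so it voices to [v]. /t/ is a voiceless obstruent between vowels /i/ and /a/, so it voices to [d]. /vuefonvitavd/ → vuevonvidavd.
Rule 4 (nasal place assimilation): /n/ precedes the labial consonant /v/, so it assimilates in place to [m]. /vuevonvidavd/ → vuevomvidavd.
Rule 5 (final cluster simplification): /d/ is the second consonant of a word-final cluster /vd/, so it deletes. /vuevomvidavd/ → vuevomvidav.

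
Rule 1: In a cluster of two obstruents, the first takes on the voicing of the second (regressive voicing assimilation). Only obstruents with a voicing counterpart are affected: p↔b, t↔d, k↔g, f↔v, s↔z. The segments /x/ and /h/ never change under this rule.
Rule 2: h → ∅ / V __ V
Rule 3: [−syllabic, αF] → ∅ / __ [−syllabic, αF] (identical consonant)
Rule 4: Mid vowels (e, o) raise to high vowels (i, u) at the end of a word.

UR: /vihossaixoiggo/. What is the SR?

viosaixoigu

Rule 1 (regressive voicing assimilation): no segment meets the environment; /vihossaixoiggo/ is unchanged.
Rule 2 (intervocalic h-deletion): /h/ occurs between vowels /i/ and /o/, so it deletes. /vihossaixoiggo/ → viossaixoiggo.
Rule 3 (degemination): /ss/ is a geminate; the first /s/ deletes. /gg/ is a geminate; the first /g/ deletes. /viossaixoiggo/ → viosaixoigo.
Rule 4 (final vowel raising): /o/ is a mid vowel in word-final position, so it raises to [u]. /viosaixoigo/ → viosaixoigu.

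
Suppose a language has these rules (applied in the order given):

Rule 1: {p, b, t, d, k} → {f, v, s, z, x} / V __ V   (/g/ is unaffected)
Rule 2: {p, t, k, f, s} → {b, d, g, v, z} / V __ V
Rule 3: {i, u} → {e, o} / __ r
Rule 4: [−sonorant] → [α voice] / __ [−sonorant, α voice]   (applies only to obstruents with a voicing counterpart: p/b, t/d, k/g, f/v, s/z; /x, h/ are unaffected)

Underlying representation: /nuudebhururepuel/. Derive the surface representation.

Rule 1 (intervocalic spirantization): /d/ is a stop between vowels /u/ and /e/, so it spirantizes to the fricative [z]. /p/ is a stop between vowels /e/ and /u/, so it spirantizes to the fricative [f]. /nuudebhururepuel/ → nuuzebhururefuel.
Rule 2 (intervocalic voicing): /f/ is a voiceless obstruent between vowels /e/ and /u/, so it voices to [v]. /nuuzebhururefuel/ → nuuzebhururevuel.
Rule 3 (pre-rhotic lowering): /u/ is a high vowel immediately before /r/, so it lowers to [o]. /u/ is a high vowel immediately before /r/, so it lowers to [o]. /nuuzebhururevuel/ → nuuzebhororevuel.
Rule 4 (regressive voicing assimilation): /b/ precedes the voiceless obstruent /h/, so it devoices to [p] by assimilation. /nuuzebhororevuel/ → nuuzephororevuel.

nuuzephororevuel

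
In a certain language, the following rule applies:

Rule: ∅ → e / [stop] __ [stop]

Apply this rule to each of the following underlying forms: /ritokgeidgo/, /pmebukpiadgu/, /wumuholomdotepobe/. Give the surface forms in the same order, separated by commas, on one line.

/ritokgeidgo/: /k/ and /g/ form a stop–stop cluster, so [e] is inserted between them. /d/ and /g/ form a stop–stop cluster, so [e] is inserted between them. → [ritokegeidego].
/pmebukpiadgu/: /k/ and /p/ form a stop–stop cluster, so [e] is inserted between them. /d/ and /g/ form a stop–stop cluster, so [e] is inserted between them. → [pmebukepiadegu].
/wumuholomdotepobe/: the rule's environment is not met; surfaces unchanged as [wumuholomdotepobe].

ritokegeidego, pmebukepiadegu, wumuholomdotepobe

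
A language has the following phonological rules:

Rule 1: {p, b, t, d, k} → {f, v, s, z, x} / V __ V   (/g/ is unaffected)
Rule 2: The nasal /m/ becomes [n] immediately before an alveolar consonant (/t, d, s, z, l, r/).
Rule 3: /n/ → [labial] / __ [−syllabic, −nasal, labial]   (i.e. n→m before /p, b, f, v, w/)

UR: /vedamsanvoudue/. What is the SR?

Rule 1 (intervocalic spirantization): /d/ is a stop between vowels /e/ and /a/, so it spirantizes to the fricative [z]. /d/ is a stop between vowels /u/ and /u/, so it spirantizes to the fricative [z]. /vedamsanvoudue/ → vezamsanvouzue.
Rule 2 (nasal place assimilation): /m/ precedes the alveolar consonant /s/, so it assimilates in place to [n]. /vezamsanvouzue/ → vezansanvouzue.
Rule 3 (nasal place assimilation): /n/ precedes the labial consonant /v/, so it assimilates in place to [m]. /vezansanvouzue/ → vezansamvouzue.

vezansamvouzue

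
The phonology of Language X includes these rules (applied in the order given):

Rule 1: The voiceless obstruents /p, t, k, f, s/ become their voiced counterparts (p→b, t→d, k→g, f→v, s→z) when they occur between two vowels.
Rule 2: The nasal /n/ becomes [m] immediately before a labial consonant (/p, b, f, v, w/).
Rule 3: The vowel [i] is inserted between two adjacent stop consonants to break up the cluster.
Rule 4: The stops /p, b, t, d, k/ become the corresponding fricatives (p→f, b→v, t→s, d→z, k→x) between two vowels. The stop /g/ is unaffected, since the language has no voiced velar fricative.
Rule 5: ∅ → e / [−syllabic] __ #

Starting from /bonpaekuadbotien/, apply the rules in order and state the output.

bompaeguazivoziene

Rule 1 (intervocalic voicing): /k/ is a voiceless obstruent between vowels /e/ and /u/, so it voices to [g]. /t/ is a voiceless obstruent between vowels /o/ and /i/, so it voices to [d]. /bonpaekuadbotien/ → bonpaeguadbodien.
Rule 2 (nasal place assimilation): /n/ precedes the labial consonant /p/, so it assimilates in place to [m]. /bonpaeguadbodien/ → bompaeguadbodien.
Rule 3 (stop-cluster i-epenthesis): /d/ and /b/ form a stop–stop cluster, so [i] is inserted between them. /bompaeguadbodien/ → bompaeguadibodien.
Rule 4 (intervocalic spirantization): /d/ is a stop between vowels /a/ and /i/, so it spirantizes to the fricative [z]. /b/ is a stop between vowels /i/ and /o/, so it spirantizes to the fricative [v]. /d/ is a stop between vowels /o/ and /i/, so it spirantizes to the fricative [z]. /bompaeguadibodien/ → bompaeguazivozien.
Rule 5 (final e-epenthesis): the form ends in the consonant /n/, so [e] is inserted word-finally. /bompaeguazivozien/ → bompaeguazivoziene.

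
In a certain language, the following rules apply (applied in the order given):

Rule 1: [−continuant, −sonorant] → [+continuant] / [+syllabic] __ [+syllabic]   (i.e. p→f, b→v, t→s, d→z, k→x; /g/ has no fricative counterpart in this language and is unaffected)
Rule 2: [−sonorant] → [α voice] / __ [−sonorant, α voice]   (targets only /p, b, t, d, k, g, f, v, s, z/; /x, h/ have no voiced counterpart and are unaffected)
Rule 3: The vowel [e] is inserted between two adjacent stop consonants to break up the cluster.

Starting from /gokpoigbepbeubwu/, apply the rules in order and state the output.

gokepoigebebebeubwu

Rule 1 (intervocalic spirantization): no segment meets the environment; /gokpoigbepbeubwu/ is unchanged.
Rule 2 (regressive voicing assimilation): /p/ precedes the voiced obstruent /b/, so it voices to [b] by assimilation. /gokpoigbepbeubwu/ → gokpoigbebbeubwu.
Rule 3 (stop-cluster e-epenthesis): /k/ and /p/ form a stop–stop cluster, so [e] is inserted between them. /g/ and /b/ form a stop–stop cluster, so [e] is inserted between them. /b/ and /b/ form a stop–stop cluster, so [e] is inserted between them. /gokpoigbebbeubwu/ → gokepoigebebebeubwu.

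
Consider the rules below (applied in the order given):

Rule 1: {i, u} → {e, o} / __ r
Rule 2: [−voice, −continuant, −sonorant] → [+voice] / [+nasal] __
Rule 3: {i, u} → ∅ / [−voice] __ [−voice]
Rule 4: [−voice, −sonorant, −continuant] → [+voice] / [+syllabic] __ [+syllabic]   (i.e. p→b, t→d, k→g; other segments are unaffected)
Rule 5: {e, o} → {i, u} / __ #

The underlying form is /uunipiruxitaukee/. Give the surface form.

uuniberuxtaugei

Rule 1 (pre-rhotic lowering): /i/ is a high vowel immediately before /r/, so it lowers to [e]. /uunipiruxitaukee/ → uuniperuxitaukee.
Rule 2 (post-nasal voicing): no segment meets the environment; /uuniperuxitaukee/ is unchanged.
Rule 3 (high vowel syncope): /i/ is a high vowel flanked by voiceless consonants /x/ and /t/, so it deletes. /uuniperuxitaukee/ → uuniperuxtaukee.
Rule 4 (intervocalic voicing): /p/ is a voiceless stop between vowels /i/ and /e/, so it voices to [b]. /k/ is a voiceless stop between vowels /u/ and /e/, so it voices to [g]. /uuniperuxtaukee/ → uuniberuxtaugee.
Rule 5 (final vowel raising): /e/ is a mid vowel in word-final position, so it raises to [i]. /uuniberuxtaugee/ → uuniberuxtaugei.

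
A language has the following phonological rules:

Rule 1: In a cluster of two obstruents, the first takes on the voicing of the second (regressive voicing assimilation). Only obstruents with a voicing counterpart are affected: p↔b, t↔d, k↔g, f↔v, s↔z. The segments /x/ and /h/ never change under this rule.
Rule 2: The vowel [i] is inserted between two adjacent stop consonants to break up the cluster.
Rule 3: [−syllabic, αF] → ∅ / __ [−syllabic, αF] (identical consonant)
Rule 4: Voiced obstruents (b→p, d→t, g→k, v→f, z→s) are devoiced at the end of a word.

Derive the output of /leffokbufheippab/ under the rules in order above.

lefogibufheipipap

Rule 1 (regressive voicing assimilation): /k/ precedes the voiced obstruent /b/, so it voices to [g] by assimilation. /leffokbufheippab/ → leffogbufheippab.
Rule 2 (stop-cluster i-epenthesis): /g/ and /b/ form a stop–stop cluster, so [i] is inserted between them. /p/ and /p/ form a stop–stop cluster, so [i] is inserted between them. /leffogbufheippab/ → leffogibufheipipab.
Rule 3 (degemination): /ff/ is a geminate; the first /f/ deletes. /leffogibufheipipab/ → lefogibufheipipab.
Rule 4 (final devoicing): /b/ is a voiced obstruent in word-final position, so it devoices to [p]. /lefogibufheipipab/ → lefogibufheipipap.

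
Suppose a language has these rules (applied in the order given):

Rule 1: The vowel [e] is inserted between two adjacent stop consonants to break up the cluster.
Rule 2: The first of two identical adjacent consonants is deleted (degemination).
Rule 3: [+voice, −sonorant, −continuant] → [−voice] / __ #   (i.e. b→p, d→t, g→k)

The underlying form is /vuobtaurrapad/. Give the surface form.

vuobetaurapat

Rule 1 (stop-cluster e-epenthesis): /b/ and /t/ form a stop–stop cluster, so [e] is inserted between them. /vuobtaurrapad/ → vuobetaurrapad.
Rule 2 (degemination): /rr/ is a geminate; the first /r/ deletes. /vuobetaurrapad/ → vuobetaurapad.
Rule 3 (final devoicing): /d/ is a voiced stop in word-final position, so it devoices to [t]. /vuobetaurapad/ → vuobetaurapat.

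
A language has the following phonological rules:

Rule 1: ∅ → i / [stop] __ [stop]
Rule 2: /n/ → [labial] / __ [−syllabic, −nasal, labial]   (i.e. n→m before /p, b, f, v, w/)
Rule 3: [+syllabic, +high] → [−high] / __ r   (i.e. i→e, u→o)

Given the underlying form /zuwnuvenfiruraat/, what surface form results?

Rule 1 (stop-cluster i-epenthesis): no segment meets the environment; /zuwnuvenfiruraat/ is unchanged.
Rule 2 (nasal place assimilation): /n/ precedes the labial consonant /f/, so it assimilates in place to [m]. /zuwnuvenfiruraat/ → zuwnuvemfiruraat.
Rule 3 (pre-rhotic lowering): /i/ is a high vowel immediately before /r/, so it lowers to [e]. /u/ is a high vowel immediately before /r/, so it lowers to [o]. /zuwnuvemfiruraat/ → zuwnuvemferoraat.

zuwnuvemferoraat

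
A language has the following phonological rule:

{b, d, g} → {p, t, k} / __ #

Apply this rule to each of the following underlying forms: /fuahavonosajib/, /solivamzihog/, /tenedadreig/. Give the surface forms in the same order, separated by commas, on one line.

fuahavonosajip, solivamzihok, tenedadreik

/fuahavonosajib/: /b/ is a voiced stop in word-final position, so it devoices to [p]. → [fuahavonosajip].
/solivamzihog/: /g/ is a voiced stop in word-final position, so it devoices to [k]. → [solivamzihok].
/tenedadreig/: /g/ is a voiced stop in word-final position, so it devoices to [k]. → [tenedadreik].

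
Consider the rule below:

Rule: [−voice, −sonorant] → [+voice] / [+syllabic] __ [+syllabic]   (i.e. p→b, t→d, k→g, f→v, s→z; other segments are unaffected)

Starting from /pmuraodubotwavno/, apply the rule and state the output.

No segment of /pmuraodubotwavno/ meets the structural description of the rule, so the form surfaces unchanged.

pmuraodubotwavno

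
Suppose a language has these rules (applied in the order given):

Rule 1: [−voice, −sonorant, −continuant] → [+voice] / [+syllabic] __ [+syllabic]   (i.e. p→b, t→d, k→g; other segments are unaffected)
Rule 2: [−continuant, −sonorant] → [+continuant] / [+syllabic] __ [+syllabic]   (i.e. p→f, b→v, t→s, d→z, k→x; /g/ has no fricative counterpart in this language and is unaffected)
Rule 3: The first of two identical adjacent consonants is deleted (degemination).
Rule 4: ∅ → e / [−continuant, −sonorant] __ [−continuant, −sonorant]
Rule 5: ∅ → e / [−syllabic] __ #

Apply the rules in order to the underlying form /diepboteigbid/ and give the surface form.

Rule 1 (intervocalic voicing): /t/ is a voiceless stop between vowels /o/ and /e/, so it voices to [d]. /diepboteigbid/ → diepbodeigbid.
Rule 2 (intervocalic spirantization): /d/ is a stop between vowels /o/ and /e/, so it spirantizes to the fricative [z]. /diepbodeigbid/ → diepbozeigbid.
Rule 3 (degemination): no segment meets the environment; /diepbozeigbid/ is unchanged.
Rule 4 (stop-cluster e-epenthesis): /p/ and /b/ form a stop–stop cluster, so [e] is inserted between them. /g/ and /b/ form a stop–stop cluster, so [e] is inserted between them. /diepbozeigbid/ → diepebozeigebid.
Rule 5 (final e-epenthesis): the form ends in the consonant /d/, so [e] is inserted word-finally. /diepebozeigebid/ → diepebozeigebide.

diepebozeigebide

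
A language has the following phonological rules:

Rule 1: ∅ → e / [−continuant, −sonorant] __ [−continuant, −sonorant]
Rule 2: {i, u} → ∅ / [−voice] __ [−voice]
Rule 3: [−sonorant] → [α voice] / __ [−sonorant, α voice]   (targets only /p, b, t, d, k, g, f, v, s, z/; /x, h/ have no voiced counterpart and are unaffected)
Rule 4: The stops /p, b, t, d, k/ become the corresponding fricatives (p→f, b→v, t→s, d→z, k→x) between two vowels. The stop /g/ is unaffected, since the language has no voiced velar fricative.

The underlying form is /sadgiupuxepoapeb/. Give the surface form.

Rule 1 (stop-cluster e-epenthesis): /d/ and /g/ form a stop–stop cluster, so [e] is inserted between them. /sadgiupuxepoapeb/ → sadegiupuxepoapeb.
Rule 2 (high vowel syncope): /u/ is a high vowel flanked by voiceless consonants /p/ and /x/, so it deletes. /sadegiupuxepoapeb/ → sadegiupxepoapeb.
Rule 3 (regressive voicing assimilation): no segment meets the environment; /sadegiupxepoapeb/ is unchanged.
Rule 4 (intervocalic spirantization): /d/ is a stop between vowels /a/ and /e/, so it spirantizes to the fricative [z]. /p/ is a stop between vowels /e/ and /o/, so it spirantizes to the fricative [f]. /p/ is a stop between vowels /a/ and /e/, so it spirantizes to the fricative [f]. /sadegiupxepoapeb/ → sazegiupxefoafeb.

sazegiupxefoafeb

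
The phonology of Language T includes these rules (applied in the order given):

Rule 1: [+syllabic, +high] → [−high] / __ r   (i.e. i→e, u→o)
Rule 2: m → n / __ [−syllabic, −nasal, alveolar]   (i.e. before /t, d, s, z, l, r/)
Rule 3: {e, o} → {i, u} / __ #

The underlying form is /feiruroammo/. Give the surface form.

Rule 1 (pre-rhotic lowering): /i/ is a high vowel immediately before /r/, so it lowers to [e]. /u/ is a high vowel immediately before /r/, so it lowers to [o]. /feiruroammo/ → feeroroammo.
Rule 2 (nasal place assimilation): no segment meets the environment; /feeroroammo/ is unchanged.
Rule 3 (final vowel raising): /o/ is a mid vowel in word-final position, so it raises to [u]. /feeroroammo/ → feeroroammu.

feeroroammu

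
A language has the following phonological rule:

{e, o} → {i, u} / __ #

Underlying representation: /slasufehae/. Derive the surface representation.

Scanning /slasufehae/: /e/ at position 7 is not in the conditioning environment; /e/ is a mid vowel in word-final position, so it raises to [i].
Result: [slasufehai].

slasufehai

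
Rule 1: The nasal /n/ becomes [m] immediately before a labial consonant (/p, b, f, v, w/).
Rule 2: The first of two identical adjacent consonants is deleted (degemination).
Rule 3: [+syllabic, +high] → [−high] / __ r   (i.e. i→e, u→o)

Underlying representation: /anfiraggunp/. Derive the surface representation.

Rule 1 (nasal place assimilation): /n/ precedes the labial consonant /f/, so it assimilates in place to [m]. /n/ precedes the labial consonant /p/, so it assimilates in place to [m]. /anfiraggunp/ → amfiraggump.
Rule 2 (degemination): /gg/ is a geminate; the first /g/ deletes. /amfiraggump/ → amfiragump.
Rule 3 (pre-rhotic lowering): /i/ is a high vowel immediately before /r/, so it lowers to [e]. /amfiragump/ → amferagump.

amferagump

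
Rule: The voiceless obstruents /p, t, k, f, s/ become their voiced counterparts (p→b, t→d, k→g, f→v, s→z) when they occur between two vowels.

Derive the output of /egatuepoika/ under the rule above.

/t/ is a voiceless obstruent between vowels /a/ and /u/, so it voices to [d].
/p/ is a voiceless obstruent between vowels /e/ and /o/, so it voices to [b].
/k/ is a voiceless obstruent between vowels /i/ and /a/, so it voices to [g].
Surface form: [egadueboiga].

egadueboiga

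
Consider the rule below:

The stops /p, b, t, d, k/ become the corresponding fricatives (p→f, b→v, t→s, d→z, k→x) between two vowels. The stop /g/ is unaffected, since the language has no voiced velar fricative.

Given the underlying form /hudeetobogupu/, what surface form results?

huzeesovogufu

/d/ is a stop between vowels /u/ and /e/, so it spirantizes to the fricative [z].
/t/ is a stop between vowels /e/ and /o/, so it spirantizes to the fricative [s].
/b/ is a stop between vowels /o/ and /o/, so it spirantizes to the fricative [v].
/p/ is a stop between vowels /u/ and /u/, so it spirantizes to the fricative [f].
Surface form: [huzeesovogufu].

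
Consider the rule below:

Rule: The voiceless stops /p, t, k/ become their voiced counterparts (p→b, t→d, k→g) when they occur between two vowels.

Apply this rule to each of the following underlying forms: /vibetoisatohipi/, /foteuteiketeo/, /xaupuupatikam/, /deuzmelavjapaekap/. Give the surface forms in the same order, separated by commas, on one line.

/vibetoisatohipi/: /t/ is a voiceless stop between vowels /e/ and /o/, so it voices to [d]. /t/ is a voiceless stop between vowels /a/ and /o/, so it voices to [d]. /p/ is a voiceless stop between vowels /i/ and /i/, so it voices to [b]. → [vibedoisadohibi].
/foteuteiketeo/: /t/ is a voiceless stop between vowels /o/ and /e/, so it voices to [d]. /t/ is a voiceless stop between vowels /u/ and /e/, so it voices to [d]. /k/ is a voiceless stop between vowels /i/ and /e/, so it voices to [g]. /t/ is a voiceless stop between vowels /e/ and /e/, so it voices to [d]. → [fodeudeigedeo].
/xaupuupatikam/: /p/ is a voiceless stop between vowels /u/ and /u/, so it voices to [b]. /p/ is a voiceless stop between vowels /u/ and /a/, so it voices to [b]. /t/ is a voiceless stop between vowels /a/ and /i/, so it voices to [d]. /k/ is a voiceless stop between vowels /i/ and /a/, so it voices to [g]. → [xaubuubadigam].
/deuzmelavjapaekap/: /p/ is a voiceless stop between vowels /a/ and /a/, so it voices to [b]. /k/ is a voiceless stop between vowels /e/ and /a/, so it voices to [g]. → [deuzmelavjabaegap].

vibedoisadohibi, fodeudeigedeo, xaubuubadigam, deuzmelavjabaegap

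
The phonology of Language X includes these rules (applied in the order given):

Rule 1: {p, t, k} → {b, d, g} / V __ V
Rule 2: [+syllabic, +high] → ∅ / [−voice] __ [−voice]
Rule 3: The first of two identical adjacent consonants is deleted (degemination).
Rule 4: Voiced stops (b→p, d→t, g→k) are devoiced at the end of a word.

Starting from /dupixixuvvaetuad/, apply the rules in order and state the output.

Rule 1 (intervocalic voicing): /p/ is a voiceless stop between vowels /u/ and /i/, so it voices to [b]. /t/ is a voiceless stop between vowels /e/ and /u/, so it voices to [d]. /dupixixuvvaetuad/ → dubixixuvvaeduad.
Rule 2 (high vowel syncope): /i/ is a high vowel flanked by voiceless consonants /x/ and /x/, so it deletes. /dubixixuvvaeduad/ → dubixxuvvaeduad.
Rule 3 (degemination): /xx/ is a geminate; the first /x/ deletes. /vv/ is a geminate; the first /v/ deletes. /dubixxuvvaeduad/ → dubixuvaeduad.
Rule 4 (final devoicing): /d/ is a voiced stop in word-final position, so it devoices to [t]. /dubixuvaeduad/ → dubixuvaeduat.

dubixuvaeduat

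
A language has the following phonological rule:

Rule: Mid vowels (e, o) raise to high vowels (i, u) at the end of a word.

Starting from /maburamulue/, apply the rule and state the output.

maburamului

/e/ is a mid vowel in word-final position, so it raises to [i].
Surface form: [maburamului].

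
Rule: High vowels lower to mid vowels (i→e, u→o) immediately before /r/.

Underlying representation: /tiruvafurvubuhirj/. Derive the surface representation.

teruvaforvubuherj

/i/ is a high vowel immediately before /r/, so it lowers to [e].
/u/ is a high vowel immediately before /r/, so it lowers to [o].
/i/ is a high vowel immediately before /r/, so it lowers to [e].
The other instances of /u/ do not occur in the required environment and remain unchanged.
Surface form: [teruvaforvubuherj].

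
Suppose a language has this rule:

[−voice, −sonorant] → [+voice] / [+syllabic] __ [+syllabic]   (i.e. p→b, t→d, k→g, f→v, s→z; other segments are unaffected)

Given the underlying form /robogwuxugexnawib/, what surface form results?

No segment of /robogwuxugexnawib/ meets the structural description of the rule, so the form surfaces unchanged.

robogwuxugexnawib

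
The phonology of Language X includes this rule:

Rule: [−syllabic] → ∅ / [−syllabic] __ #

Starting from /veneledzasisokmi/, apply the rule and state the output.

veneledzasisokmi

No segment of /veneledzasisokmi/ meets the structural description of the rule, so the form surfaces unchanged.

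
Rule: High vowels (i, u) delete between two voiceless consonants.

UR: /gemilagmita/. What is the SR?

gemilagmita

No segment of /gemilagmita/ meets the structural description of the rule, so the form surfaces unchanged.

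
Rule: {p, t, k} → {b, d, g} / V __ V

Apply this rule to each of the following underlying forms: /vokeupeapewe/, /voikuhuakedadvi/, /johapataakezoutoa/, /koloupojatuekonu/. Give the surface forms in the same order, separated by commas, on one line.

/vokeupeapewe/: /k/ is a voiceless stop between vowels /o/ and /e/, so it voices to [g]. /p/ is a voiceless stop between vowels /u/ and /e/, so it voices to [b]. /p/ is a voiceless stop between vowels /a/ and /e/, so it voices to [b]. → [vogeubeabewe].
/voikuhuakedadvi/: /k/ is a voiceless stop between vowels /i/ and /u/, so it voices to [g]. /k/ is a voiceless stop between vowels /a/ and /e/, so it voices to [g]. → [voiguhuagedadvi].
/johapataakezoutoa/: /p/ is a voiceless stop between vowels /a/ and /a/, so it voices to [b]. /t/ is a voiceless stop between vowels /a/ and /a/, so it voices to [d]. /k/ is a voiceless stop between vowels /a/ and /e/, so it voices to [g]. /t/ is a voiceless stop between vowels /u/ and /o/, so it voices to [d]. → [johabadaagezoudoa].
/koloupojatuekonu/: /p/ is a voiceless stop between vowels /u/ and /o/, so it voices to [b]. /t/ is a voiceless stop between vowels /a/ and /u/, so it voices to [d]. /k/ is a voiceless stop between vowels /e/ and /o/, so it voices to [g]. → [koloubojaduegonu].

vogeubeabewe, voiguhuagedadvi, johabadaagezoudoa, koloubojaduegonu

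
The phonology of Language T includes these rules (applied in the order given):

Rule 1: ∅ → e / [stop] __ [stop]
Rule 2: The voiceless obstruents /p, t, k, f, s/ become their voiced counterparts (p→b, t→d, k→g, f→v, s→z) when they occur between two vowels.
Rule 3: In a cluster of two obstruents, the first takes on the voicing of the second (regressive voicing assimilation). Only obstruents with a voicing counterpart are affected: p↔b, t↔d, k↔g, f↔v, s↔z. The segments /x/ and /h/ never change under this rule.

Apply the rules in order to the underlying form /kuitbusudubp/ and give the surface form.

Rule 1 (stop-cluster e-epenthesis): /t/ and /b/ form a stop–stop cluster, so [e] is inserted between them. /b/ and /p/ form a stop–stop cluster, so [e] is inserted between them. /kuitbusudubp/ → kuitebusudubep.
Rule 2 (intervocalic voicing): /t/ is a voiceless obstruent between vowels /i/ and /e/, so it voices to [d]. /s/ is a voiceless obstruent between vowels /u/ and /u/, so it voices to [z]. /kuitebusudubep/ → kuidebuzudubep.
Rule 3 (regressive voicing assimilation): no segment meets the environment; /kuidebuzudubep/ is unchanged.

kuidebuzudubep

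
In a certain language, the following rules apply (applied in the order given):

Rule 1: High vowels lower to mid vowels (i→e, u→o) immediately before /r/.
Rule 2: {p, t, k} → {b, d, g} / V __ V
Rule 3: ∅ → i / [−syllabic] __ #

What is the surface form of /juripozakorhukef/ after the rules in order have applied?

joribozagorhugefi

Rule 1 (pre-rhotic lowering): /u/ is a high vowel immediately before /r/, so it lowers to [o]. /juripozakorhukef/ → joripozakorhukef.
Rule 2 (intervocalic voicing): /p/ is a voiceless stop between vowels /i/ and /o/, so it voices to [b]. /k/ is a voiceless stop between vowels /a/ and /o/, so it voices to [g]. /k/ is a voiceless stop between vowels /u/ and /e/, so it voices to [g]. /joripozakorhukef/ → joribozagorhugef.
Rule 3 (final i-epenthesis): the form ends in the consonant /f/, so [i] is inserted word-finally. /joribozagorhugef/ → joribozagorhugefi.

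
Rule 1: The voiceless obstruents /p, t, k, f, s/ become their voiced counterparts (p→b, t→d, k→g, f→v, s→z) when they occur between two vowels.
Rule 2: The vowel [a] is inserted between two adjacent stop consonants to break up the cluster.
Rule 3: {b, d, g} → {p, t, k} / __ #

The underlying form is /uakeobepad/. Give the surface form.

uageobebat

Rule 1 (intervocalic voicing): /k/ is a voiceless obstruent between vowels /a/ and /e/, so it voices to [g]. /p/ is a voiceless obstruent between vowels /e/ and /a/, so it voices to [b]. /uakeobepad/ → uageobebad.
Rule 2 (stop-cluster a-epenthesis): no segment meets the environment; /uageobebad/ is unchanged.
Rule 3 (final devoicing): /d/ is a voiced stop in word-final position, so it devoices to [t]. /uageobebad/ → uageobebat.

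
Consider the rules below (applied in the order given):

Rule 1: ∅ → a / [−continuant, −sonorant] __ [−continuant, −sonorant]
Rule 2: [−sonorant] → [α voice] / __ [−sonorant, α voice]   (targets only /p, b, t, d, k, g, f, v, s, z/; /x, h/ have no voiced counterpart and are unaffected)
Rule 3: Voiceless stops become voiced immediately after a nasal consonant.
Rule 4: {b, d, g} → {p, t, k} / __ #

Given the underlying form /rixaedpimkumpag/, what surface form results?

Rule 1 (stop-cluster a-epenthesis): /d/ and /p/ form a stop–stop cluster, so [a] is inserted between them. /rixaedpimkumpag/ → rixaedapimkumpag.
Rule 2 (regressive voicing assimilation): no segment meets the environment; /rixaedapimkumpag/ is unchanged.
Rule 3 (post-nasal voicing): /k/ is a voiceless stop immediately after the nasal /m/, so it voices to [g]. /p/ is a voiceless stop immediately after the nasal /m/, so it voices to [b]. /rixaedapimkumpag/ → rixaedapimgumbag.
Rule 4 (final devoicing): /g/ is a voiced stop in word-final position, so it devoices to [k]. /rixaedapimgumbag/ → rixaedapimgumbak.

rixaedapimgumbak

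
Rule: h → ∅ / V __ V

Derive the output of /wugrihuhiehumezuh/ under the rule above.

/h/ occurs between vowels /i/ and /u/, so it deletes.
/h/ occurs between vowels /u/ and /i/, so it deletes.
/h/ occurs between vowels /e/ and /u/, so it deletes.
Surface form: [wugriuieumezuh].

wugriuieumezuh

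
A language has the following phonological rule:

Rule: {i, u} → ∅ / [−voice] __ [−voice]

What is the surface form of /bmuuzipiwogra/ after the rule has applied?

No segment of /bmuuzipiwogra/ meets the structural description of the rule, so the form surfaces unchanged.

bmuuzipiwogra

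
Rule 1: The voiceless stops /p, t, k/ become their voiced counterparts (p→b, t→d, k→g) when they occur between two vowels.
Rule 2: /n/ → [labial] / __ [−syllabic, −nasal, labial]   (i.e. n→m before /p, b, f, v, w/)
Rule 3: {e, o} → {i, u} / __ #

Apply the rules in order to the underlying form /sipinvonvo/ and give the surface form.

Rule 1 (intervocalic voicing): /p/ is a voiceless stop between vowels /i/ and /i/, so it voices to [b]. /sipinvonvo/ → sibinvonvo.
Rule 2 (nasal place assimilation): /n/ precedes the labial consonant /v/, so it assimilates in place to [m]. /n/ precedes the labial consonant /v/, so it assimilates in place to [m]. /sibinvonvo/ → sibimvomvo.
Rule 3 (final vowel raising): /o/ is a mid vowel in word-final position, so it raises to [u]. /sibimvomvo/ → sibimvomvu.

sibimvomvu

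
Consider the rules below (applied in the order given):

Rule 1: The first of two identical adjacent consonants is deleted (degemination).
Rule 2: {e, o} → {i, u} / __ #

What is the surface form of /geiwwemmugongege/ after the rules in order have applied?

geiwemugongegi

Rule 1 (degemination): /ww/ is a geminate; the first /w/ deletes. /mm/ is a geminate; the first /m/ deletes. /geiwwemmugongege/ → geiwemugongege.
Rule 2 (final vowel raising): /e/ is a mid vowel in word-final position, so it raises to [i]. /geiwemugongege/ → geiwemugongegi.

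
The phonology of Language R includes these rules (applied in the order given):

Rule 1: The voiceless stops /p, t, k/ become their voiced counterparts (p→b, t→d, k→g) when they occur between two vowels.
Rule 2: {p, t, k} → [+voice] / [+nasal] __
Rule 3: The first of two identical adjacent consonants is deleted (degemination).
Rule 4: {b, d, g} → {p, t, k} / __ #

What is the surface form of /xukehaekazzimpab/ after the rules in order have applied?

Rule 1 (intervocalic voicing): /k/ is a voiceless stop between vowels /u/ and /e/, so it voices to [g]. /k/ is a voiceless stop between vowels /e/ and /a/, so it voices to [g]. /xukehaekazzimpab/ → xugehaegazzimpab.
Rule 2 (post-nasal voicing): /p/ is a voiceless stop immediately after the nasal /m/, so it voices to [b]. /xugehaegazzimpab/ → xugehaegazzimbab.
Rule 3 (degemination): /zz/ is a geminate; the first /z/ deletes. /xugehaegazzimbab/ → xugehaegazimbab.
Rule 4 (final devoicing): /b/ is a voiced stop in word-final position, so it devoices to [p]. /xugehaegazimbab/ → xugehaegazimbap.

xugehaegazimbap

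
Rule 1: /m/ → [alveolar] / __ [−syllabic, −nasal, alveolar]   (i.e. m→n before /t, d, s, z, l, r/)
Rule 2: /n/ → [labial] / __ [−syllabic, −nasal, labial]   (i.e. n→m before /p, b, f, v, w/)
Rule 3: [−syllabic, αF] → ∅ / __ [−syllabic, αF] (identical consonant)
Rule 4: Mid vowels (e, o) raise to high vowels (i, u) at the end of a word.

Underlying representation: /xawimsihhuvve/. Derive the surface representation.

Rule 1 (nasal place assimilation): /m/ precedes the alveolar consonant /s/, so it assimilates in place to [n]. /xawimsihhuvve/ → xawinsihhuvve.
Rule 2 (nasal place assimilation): no segment meets the environment; /xawinsihhuvve/ is unchanged.
Rule 3 (degemination): /hh/ is a geminate; the first /h/ deletes. /vv/ is a geminate; the first /v/ deletes. /xawinsihhuvve/ → xawinsihuve.
Rule 4 (final vowel raising): /e/ is a mid vowel in word-final position, so it raises to [i]. /xawinsihuve/ → xawinsihuvi.

xawinsihuvi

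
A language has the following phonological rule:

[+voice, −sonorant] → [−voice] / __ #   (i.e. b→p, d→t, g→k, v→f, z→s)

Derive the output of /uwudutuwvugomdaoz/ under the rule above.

uwudutuwvugomdaos

/z/ is a voiced obstruent in word-final position, so it devoices to [s].
The other instances of /d/, /v/, /g/ do not occur in the required environment and remain unchanged.
Surface form: [uwudutuwvugomdaos].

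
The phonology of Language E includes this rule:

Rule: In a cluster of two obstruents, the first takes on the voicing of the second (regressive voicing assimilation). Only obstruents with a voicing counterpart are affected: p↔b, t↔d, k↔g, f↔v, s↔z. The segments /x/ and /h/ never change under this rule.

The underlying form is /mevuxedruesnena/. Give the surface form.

mevuxedruesnena

No segment of /mevuxedruesnena/ meets the structural description of the rule, so the form surfaces unchanged.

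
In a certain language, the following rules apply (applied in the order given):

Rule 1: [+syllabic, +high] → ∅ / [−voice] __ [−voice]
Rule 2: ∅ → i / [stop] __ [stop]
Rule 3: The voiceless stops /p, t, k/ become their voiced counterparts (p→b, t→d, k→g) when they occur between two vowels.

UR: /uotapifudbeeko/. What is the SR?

Rule 1 (high vowel syncope): /i/ is a high vowel flanked by voiceless consonants /p/ and /f/, so it deletes. /uotapifudbeeko/ → uotapfudbeeko.
Rule 2 (stop-cluster i-epenthesis): /d/ and /b/ form a stop–stop cluster, so [i] is inserted between them. /uotapfudbeeko/ → uotapfudibeeko.
Rule 3 (intervocalic voicing): /t/ is a voiceless stop between vowels /o/ and /a/, so it voices to [d]. /k/ is a voiceless stop between vowels /e/ and /o/, so it voices to [g]. /uotapfudibeeko/ → uodapfudibeego.

uodapfudibeego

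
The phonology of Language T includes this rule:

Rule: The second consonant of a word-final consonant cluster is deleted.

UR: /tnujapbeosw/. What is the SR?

tnujapbeos

/w/ is the second consonant of a word-final cluster /sw/, so it deletes.
The other instances of /t/, /n/, /j/, /p/, /b/, /s/ do not occur in the required environment and remain unchanged.
Surface form: [tnujapbeos].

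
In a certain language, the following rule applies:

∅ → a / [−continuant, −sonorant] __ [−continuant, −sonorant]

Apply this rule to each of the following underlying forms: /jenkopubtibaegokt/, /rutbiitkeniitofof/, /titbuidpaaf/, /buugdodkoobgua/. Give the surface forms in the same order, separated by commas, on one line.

/jenkopubtibaegokt/: /b/ and /t/ form a stop–stop cluster, so [a] is inserted between them. /k/ and /t/ form a stop–stop cluster, so [a] is inserted between them. → [jenkopubatibaegokat].
/rutbiitkeniitofof/: /t/ and /b/ form a stop–stop cluster, so [a] is inserted between them. /t/ and /k/ form a stop–stop cluster, so [a] is inserted between them. → [rutabiitakeniitofof].
/titbuidpaaf/: /t/ and /b/ form a stop–stop cluster, so [a] is inserted between them. /d/ and /p/ form a stop–stop cluster, so [a] is inserted between them. → [titabuidapaaf].
/buugdodkoobgua/: /g/ and /d/ form a stop–stop cluster, so [a] is inserted between them. /d/ and /k/ form a stop–stop cluster, so [a] is inserted between them. /b/ and /g/ form a stop–stop cluster, so [a] is inserted between them. → [buugadodakoobagua].

jenkopubatibaegokat, rutabiitakeniitofof, titabuidapaaf, buugadodakoobagua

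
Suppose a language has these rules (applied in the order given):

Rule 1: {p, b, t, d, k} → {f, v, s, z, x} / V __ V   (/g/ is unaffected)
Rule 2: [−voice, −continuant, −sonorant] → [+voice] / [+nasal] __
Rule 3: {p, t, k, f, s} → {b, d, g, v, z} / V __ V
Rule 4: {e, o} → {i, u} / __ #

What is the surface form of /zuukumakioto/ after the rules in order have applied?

Rule 1 (intervocalic spirantization): /k/ is a stop between vowels /u/ and /u/, so it spirantizes to the fricative [x]. /k/ is a stop between vowels /a/ and /i/, so it spirantizes to the fricative [x]. /t/ is a stop between vowels /o/ and /o/, so it spirantizes to the fricative [s]. /zuukumakioto/ → zuuxumaxioso.
Rule 2 (post-nasal voicing): no segment meets the environment; /zuuxumaxioso/ is unchanged.
Rule 3 (intervocalic voicing): /s/ is a voiceless obstruent between vowels /o/ and /o/, so it voices to [z]. /zuuxumaxioso/ → zuuxumaxiozo.
Rule 4 (final vowel raising): /o/ is a mid vowel in word-final position, so it raises to [u]. /zuuxumaxiozo/ → zuuxumaxiozu.

zuuxumaxiozu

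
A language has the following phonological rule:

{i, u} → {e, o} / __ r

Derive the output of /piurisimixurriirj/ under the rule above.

/u/ is a high vowel immediately before /r/, so it lowers to [o].
/u/ is a high vowel immediately before /r/, so it lowers to [o].
/i/ is a high vowel immediately before /r/, so it lowers to [e].
Surface form: [piorisimixorrierj].

piorisimixorrierj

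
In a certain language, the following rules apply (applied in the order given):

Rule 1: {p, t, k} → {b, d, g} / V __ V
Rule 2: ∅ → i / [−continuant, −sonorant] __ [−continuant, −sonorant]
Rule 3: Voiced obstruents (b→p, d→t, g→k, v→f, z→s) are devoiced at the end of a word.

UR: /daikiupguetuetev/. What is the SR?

daigiupigueduedef

Rule 1 (intervocalic voicing): /k/ is a voiceless stop between vowels /i/ and /i/, so it voices to [g]. /t/ is a voiceless stop between vowels /e/ and /u/, so it voices to [d]. /t/ is a voiceless stop between vowels /e/ and /e/, so it voices to [d]. /daikiupguetuetev/ → daigiupgueduedev.
Rule 2 (stop-cluster i-epenthesis): /p/ and /g/ form a stop–stop cluster, so [i] is inserted between them. /daigiupgueduedev/ → daigiupigueduedev.
Rule 3 (final devoicing): /v/ is a voiced obstruent in word-final position, so it devoices to [f]. /daigiupigueduedev/ → daigiupigueduedef.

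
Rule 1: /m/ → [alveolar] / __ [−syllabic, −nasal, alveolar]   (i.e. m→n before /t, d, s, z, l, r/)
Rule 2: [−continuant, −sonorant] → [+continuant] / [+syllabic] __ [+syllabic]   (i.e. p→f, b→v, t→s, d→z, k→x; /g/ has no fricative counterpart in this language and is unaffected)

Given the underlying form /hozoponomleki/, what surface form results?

hozofononlexi

Rule 1 (nasal place assimilation): /m/ precedes the alveolar consonant /l/, so it assimilates in place to [n]. /hozoponomleki/ → hozopononleki.
Rule 2 (intervocalic spirantization): /p/ is a stop between vowels /o/ and /o/, so it spirantizes to the fricative [f]. /k/ is a stop between vowels /e/ and /i/, so it spirantizes to the fricative [x]. /hozopononleki/ → hozofononlexi.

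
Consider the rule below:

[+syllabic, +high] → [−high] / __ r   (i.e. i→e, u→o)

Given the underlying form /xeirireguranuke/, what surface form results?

xeereregoranuke

Scanning /xeirireguranuke/: /i/ is a high vowel immediately before /r/, so it lowers to [e]; /i/ is a high vowel immediately before /r/, so it lowers to [e]; /u/ is a high vowel immediately before /r/, so it lowers to [o]; /u/ at position 13 is not in the conditioning environment.
Result: [xeereregoranuke].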